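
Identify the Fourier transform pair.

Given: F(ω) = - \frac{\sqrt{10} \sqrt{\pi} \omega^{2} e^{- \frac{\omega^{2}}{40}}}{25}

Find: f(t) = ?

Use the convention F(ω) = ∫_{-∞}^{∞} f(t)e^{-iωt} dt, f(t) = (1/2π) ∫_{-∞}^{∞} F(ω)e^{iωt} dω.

f(t) = 4 \left(40 t^{2} - 2\right) e^{- 10 t^{2}}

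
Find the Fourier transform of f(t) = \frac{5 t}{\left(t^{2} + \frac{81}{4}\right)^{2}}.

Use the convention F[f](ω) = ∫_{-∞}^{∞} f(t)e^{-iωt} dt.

F(ω) = - \frac{5 i \pi \omega e^{- \frac{9 \left|{\omega}\right|}{2}}}{9}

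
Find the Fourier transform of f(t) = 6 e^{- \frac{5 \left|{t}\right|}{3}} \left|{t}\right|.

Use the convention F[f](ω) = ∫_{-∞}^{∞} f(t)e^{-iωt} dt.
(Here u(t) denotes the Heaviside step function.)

F(ω) = \frac{108 \left(25 - 9 \omega^{2}\right)}{\left(9 \omega^{2} + 25\right)^{2}}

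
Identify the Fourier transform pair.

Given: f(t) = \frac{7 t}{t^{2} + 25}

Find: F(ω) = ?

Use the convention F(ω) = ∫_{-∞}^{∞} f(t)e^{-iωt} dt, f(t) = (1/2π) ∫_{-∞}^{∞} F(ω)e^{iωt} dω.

F(ω) = - 7 i \pi e^{- 5 \left|{\omega}\right|} \operatorname{sign}{\left(\omega \right)}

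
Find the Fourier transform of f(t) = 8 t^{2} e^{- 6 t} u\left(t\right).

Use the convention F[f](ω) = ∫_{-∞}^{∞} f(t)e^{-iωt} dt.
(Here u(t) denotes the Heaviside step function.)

F(ω) = \frac{16}{\left(i \omega + 6\right)^{3}}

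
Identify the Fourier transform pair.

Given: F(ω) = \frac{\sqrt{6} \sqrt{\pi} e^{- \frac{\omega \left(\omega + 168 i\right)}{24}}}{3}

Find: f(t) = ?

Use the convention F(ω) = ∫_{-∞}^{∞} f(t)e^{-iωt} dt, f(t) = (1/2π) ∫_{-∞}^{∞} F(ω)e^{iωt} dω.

f(t) = 2 e^{- 6 \left(t - 7\right)^{2}}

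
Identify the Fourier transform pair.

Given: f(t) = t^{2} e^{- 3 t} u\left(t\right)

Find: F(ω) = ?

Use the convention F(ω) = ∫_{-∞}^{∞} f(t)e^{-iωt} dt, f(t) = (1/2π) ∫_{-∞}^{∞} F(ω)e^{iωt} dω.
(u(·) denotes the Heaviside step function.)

F(ω) = \frac{2}{\left(i \omega + 3\right)^{3}}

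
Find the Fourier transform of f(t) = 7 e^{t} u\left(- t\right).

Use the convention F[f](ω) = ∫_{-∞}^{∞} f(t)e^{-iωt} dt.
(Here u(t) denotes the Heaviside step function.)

F(ω) = \frac{7 i}{\omega + i}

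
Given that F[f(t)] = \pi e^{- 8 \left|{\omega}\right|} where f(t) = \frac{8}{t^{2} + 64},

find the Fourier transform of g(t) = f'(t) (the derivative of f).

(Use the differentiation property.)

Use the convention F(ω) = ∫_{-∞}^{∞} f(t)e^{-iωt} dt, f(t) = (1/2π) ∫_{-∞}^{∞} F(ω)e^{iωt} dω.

F[g](ω) = i \pi \omega e^{- 8 \left|{\omega}\right|}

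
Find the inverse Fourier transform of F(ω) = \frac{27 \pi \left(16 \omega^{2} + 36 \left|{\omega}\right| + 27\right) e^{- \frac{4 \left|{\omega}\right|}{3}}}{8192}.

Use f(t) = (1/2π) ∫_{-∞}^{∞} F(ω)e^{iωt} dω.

f(t) = \frac{1}{\left(t^{2} + \frac{16}{9}\right)^{3}}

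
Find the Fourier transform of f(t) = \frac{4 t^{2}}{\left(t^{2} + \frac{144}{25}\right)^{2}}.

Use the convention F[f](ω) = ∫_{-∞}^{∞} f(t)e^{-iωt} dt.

F(ω) = \frac{\pi \left(5 - 12 \left|{\omega}\right|\right) e^{- \frac{12 \left|{\omega}\right|}{5}}}{6}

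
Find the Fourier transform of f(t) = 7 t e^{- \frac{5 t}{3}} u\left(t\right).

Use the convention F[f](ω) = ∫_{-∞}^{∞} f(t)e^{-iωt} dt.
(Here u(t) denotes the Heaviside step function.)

F(ω) = \frac{63}{\left(3 i \omega + 5\right)^{2}}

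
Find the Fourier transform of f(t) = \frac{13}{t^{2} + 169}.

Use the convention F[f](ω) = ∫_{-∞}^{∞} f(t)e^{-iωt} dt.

F(ω) = \pi e^{- 13 \left|{\omega}\right|}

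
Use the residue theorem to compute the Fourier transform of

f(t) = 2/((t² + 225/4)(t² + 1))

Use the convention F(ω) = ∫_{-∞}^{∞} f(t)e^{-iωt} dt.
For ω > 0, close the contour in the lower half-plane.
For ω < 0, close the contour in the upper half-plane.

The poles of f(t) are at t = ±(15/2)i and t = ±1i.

Let g(z) = f(z)e^{-iωz}; for large |z| the factor e^{-iωz} decays in the lower half-plane when ω > 0 and in the upper half-plane when ω < 0.

Case ω > 0 (lower half-plane, clockwise contour ⇒ F(ω) = -2πi·ΣRes):
  Res_{z = - \frac{15 i}{2}} g(z) = - \frac{8 i e^{- \frac{15 \omega}{2}}}{3315}
  Res_{z = - i} g(z) = \frac{4 i e^{- \omega}}{221}
  F(ω) = -2πi·ΣRes = \frac{8 \pi e^{- \omega}}{221} - \frac{16 \pi e^{- \frac{15 \omega}{2}}}{3315}

Case ω < 0 (upper half-plane, counterclockwise contour ⇒ F(ω) = +2πi·ΣRes):
  Res_{z = \frac{15 i}{2}} g(z) = \frac{8 i e^{\frac{15 \omega}{2}}}{3315}
  Res_{z = i} g(z) = - \frac{4 i e^{\omega}}{221}
  F(ω) = 2πi·ΣRes = \frac{8 \pi \left(- 2 e^{\frac{15 \omega}{2}} + 15 e^{\omega}\right)}{3315}

Both cases combine into a single formula in |ω|:

F(ω) = \frac{8 \pi e^{- \left|{\omega}\right|}}{221} - \frac{16 \pi e^{- \frac{15 \left|{\omega}\right|}{2}}}{3315}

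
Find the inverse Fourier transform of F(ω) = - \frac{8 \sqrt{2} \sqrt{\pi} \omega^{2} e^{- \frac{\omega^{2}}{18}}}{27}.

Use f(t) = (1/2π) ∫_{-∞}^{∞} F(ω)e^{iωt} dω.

f(t) = 4 \left(18 t^{2} - 2\right) e^{- \frac{9 t^{2}}{2}}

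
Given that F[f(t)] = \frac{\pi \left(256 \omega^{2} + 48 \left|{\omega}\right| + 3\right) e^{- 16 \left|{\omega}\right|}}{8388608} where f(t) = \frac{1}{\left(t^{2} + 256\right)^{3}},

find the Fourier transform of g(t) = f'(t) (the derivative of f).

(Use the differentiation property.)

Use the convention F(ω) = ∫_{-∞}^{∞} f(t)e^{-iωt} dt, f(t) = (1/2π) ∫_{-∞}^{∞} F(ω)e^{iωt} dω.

F[g](ω) = \frac{i \pi \omega \left(256 \omega^{2} + 48 \left|{\omega}\right| + 3\right) e^{- 16 \left|{\omega}\right|}}{8388608}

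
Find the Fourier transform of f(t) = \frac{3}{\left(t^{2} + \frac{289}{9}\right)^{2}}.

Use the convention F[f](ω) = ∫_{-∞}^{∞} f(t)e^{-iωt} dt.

F(ω) = \frac{27 \pi \left(17 \left|{\omega}\right| + 3\right) e^{- \frac{17 \left|{\omega}\right|}{3}}}{9826}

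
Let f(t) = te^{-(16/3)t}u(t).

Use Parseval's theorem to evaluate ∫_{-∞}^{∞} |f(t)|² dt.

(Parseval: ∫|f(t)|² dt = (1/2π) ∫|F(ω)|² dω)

∫|f(t)|² dt = \frac{27}{16384}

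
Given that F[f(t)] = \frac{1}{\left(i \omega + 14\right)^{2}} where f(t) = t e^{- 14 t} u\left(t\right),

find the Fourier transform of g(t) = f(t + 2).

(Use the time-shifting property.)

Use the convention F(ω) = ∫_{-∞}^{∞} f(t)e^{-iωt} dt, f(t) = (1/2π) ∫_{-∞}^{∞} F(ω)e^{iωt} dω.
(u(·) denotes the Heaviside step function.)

F[g](ω) = \frac{e^{2 i \omega}}{\left(i \omega + 14\right)^{2}}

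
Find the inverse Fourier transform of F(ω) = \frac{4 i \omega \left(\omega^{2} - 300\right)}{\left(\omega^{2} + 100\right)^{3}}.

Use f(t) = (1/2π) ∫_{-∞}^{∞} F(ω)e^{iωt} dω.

f(t) = t e^{- 10 \left|{t}\right|} \left|{t}\right|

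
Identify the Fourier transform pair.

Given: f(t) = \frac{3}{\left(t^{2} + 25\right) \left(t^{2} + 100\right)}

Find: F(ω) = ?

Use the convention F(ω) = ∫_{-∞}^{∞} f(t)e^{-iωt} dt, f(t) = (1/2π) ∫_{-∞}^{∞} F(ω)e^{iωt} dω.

F(ω) = \frac{\pi \left(2 e^{5 \left|{\omega}\right|} - 1\right) e^{- 10 \left|{\omega}\right|}}{250}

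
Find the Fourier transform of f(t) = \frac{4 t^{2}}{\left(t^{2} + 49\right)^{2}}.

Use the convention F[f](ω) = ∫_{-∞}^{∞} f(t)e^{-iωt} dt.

F(ω) = \frac{2 \pi \left(1 - 7 \left|{\omega}\right|\right) e^{- 7 \left|{\omega}\right|}}{7}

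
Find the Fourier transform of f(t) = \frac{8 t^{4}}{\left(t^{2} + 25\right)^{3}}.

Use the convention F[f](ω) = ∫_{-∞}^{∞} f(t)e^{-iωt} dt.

F(ω) = \frac{\pi \left(25 \omega^{2} - 25 \left|{\omega}\right| + 3\right) e^{- 5 \left|{\omega}\right|}}{5}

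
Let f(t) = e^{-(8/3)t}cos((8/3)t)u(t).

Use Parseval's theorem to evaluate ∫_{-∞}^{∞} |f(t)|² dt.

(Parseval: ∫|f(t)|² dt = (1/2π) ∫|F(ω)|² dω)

∫|f(t)|² dt = \frac{9}{64}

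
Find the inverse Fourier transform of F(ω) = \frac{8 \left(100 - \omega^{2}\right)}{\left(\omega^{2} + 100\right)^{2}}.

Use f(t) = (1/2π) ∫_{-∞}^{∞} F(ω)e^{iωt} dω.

f(t) = 4 e^{- 10 \left|{t}\right|} \left|{t}\right|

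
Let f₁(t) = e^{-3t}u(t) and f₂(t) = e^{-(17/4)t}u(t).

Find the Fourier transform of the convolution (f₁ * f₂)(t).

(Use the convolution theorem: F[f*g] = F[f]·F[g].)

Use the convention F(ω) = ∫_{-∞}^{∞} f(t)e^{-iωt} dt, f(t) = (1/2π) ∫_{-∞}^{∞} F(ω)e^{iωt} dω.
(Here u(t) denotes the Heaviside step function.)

F[f₁*f₂](ω) = \frac{4}{\left(i \omega + 3\right) \left(4 i \omega + 17\right)}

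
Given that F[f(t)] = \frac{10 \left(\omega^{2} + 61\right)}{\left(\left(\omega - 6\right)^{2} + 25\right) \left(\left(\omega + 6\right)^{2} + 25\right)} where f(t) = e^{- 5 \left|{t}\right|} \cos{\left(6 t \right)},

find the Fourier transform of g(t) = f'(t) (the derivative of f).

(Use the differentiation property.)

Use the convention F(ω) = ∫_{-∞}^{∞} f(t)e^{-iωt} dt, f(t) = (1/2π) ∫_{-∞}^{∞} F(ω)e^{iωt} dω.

F[g](ω) = \frac{10 i \omega \left(\omega^{2} + 61\right)}{\omega^{4} - 22 \omega^{2} + 3721}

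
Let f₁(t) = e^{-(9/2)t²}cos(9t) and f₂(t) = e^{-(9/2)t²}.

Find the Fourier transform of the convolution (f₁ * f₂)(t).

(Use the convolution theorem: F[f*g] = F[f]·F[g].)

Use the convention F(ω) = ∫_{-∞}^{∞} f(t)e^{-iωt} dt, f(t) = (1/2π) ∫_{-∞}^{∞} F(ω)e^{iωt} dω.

F[f₁*f₂](ω) = \frac{\pi \left(e^{2 \omega} + 1\right) e^{- \frac{\omega^{2}}{9} - \omega - \frac{9}{2}}}{9}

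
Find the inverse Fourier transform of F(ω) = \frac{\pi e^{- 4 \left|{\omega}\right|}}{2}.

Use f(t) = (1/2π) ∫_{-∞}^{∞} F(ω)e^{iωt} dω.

f(t) = \frac{2}{t^{2} + 16}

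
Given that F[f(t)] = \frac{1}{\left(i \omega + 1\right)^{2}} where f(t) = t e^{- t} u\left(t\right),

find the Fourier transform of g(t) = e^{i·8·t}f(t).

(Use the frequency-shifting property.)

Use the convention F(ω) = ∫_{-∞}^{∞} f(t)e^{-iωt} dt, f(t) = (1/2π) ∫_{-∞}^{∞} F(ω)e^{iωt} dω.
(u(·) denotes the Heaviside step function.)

F[g](ω) = \frac{1}{\left(i \left(\omega - 8\right) + 1\right)^{2}}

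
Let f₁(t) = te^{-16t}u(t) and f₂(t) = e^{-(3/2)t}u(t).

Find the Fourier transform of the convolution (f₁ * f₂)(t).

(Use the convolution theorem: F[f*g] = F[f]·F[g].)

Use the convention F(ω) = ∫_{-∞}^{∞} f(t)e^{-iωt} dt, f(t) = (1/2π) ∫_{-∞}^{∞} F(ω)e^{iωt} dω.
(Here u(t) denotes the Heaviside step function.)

F[f₁*f₂](ω) = \frac{2}{\left(i \omega + 16\right)^{2} \left(2 i \omega + 3\right)}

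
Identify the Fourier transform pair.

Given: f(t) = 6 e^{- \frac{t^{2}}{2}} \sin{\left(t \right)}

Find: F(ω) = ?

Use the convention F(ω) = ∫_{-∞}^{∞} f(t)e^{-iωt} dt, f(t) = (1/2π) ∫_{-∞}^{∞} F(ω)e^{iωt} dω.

F(ω) = 3 \sqrt{2} i \sqrt{\pi} \left(1 - e^{2 \omega}\right) e^{- \frac{\omega^{2}}{2} - \omega - \frac{1}{2}}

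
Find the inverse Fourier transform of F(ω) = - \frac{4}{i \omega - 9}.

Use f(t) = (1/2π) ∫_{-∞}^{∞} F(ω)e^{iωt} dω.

f(t) = 4 e^{9 t} u\left(- t\right)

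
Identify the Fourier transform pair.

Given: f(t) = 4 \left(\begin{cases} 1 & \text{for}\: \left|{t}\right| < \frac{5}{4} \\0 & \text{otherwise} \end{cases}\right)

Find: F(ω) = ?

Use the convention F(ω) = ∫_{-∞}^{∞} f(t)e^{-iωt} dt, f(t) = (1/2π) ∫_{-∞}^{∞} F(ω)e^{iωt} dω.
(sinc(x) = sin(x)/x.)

F(ω) = 10 \operatorname{sinc}{\left(\frac{5 \omega}{4} \right)}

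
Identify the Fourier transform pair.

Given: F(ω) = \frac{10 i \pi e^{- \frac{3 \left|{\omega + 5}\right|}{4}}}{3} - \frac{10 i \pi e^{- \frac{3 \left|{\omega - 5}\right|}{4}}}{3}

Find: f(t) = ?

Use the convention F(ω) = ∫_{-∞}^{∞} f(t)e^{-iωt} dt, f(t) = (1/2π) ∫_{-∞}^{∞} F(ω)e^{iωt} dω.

f(t) = \frac{5 \sin{\left(5 t \right)}}{t^{2} + \frac{9}{16}}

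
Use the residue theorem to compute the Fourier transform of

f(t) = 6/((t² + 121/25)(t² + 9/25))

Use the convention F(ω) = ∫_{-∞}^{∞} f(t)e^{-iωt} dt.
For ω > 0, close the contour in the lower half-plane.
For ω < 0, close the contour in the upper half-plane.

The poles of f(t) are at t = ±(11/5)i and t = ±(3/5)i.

Let g(z) = f(z)e^{-iωz}; for large |z| the factor e^{-iωz} decays in the lower half-plane when ω > 0 and in the upper half-plane when ω < 0.

Case ω > 0 (lower half-plane, clockwise contour ⇒ F(ω) = -2πi·ΣRes):
  Res_{z = - \frac{11 i}{5}} g(z) = - \frac{375 i e^{- \frac{11 \omega}{5}}}{1232}
  Res_{z = - \frac{3 i}{5}} g(z) = \frac{125 i e^{- \frac{3 \omega}{5}}}{112}
  F(ω) = -2πi·ΣRes = \frac{125 \pi \left(11 e^{\frac{8 \omega}{5}} - 3\right) e^{- \frac{11 \omega}{5}}}{616}

Case ω < 0 (upper half-plane, counterclockwise contour ⇒ F(ω) = +2πi·ΣRes):
  Res_{z = \frac{11 i}{5}} g(z) = \frac{375 i e^{\frac{11 \omega}{5}}}{1232}
  Res_{z = \frac{3 i}{5}} g(z) = - \frac{125 i e^{\frac{3 \omega}{5}}}{112}
  F(ω) = 2πi·ΣRes = \frac{125 \pi \left(11 - 3 e^{\frac{8 \omega}{5}}\right) e^{\frac{3 \omega}{5}}}{616}

Both cases combine into a single formula in |ω|:

F(ω) = \frac{125 \pi \left(11 e^{\frac{8 \left|{\omega}\right|}{5}} - 3\right) e^{- \frac{11 \left|{\omega}\right|}{5}}}{616}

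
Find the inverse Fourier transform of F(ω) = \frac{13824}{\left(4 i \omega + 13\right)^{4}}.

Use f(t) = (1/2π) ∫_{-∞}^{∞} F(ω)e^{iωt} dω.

f(t) = 9 t^{3} e^{- \frac{13 t}{4}} u\left(t\right)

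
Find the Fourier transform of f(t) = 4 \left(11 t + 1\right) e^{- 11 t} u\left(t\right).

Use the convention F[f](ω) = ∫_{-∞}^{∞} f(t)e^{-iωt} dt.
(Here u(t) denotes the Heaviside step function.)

F(ω) = \frac{4 \left(- i \omega - 22\right)}{\omega^{2} - 22 i \omega - 121}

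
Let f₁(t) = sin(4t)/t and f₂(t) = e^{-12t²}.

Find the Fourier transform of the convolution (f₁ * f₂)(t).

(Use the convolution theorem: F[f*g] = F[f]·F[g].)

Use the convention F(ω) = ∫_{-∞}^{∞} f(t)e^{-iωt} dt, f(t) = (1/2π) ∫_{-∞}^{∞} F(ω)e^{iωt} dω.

F[f₁*f₂](ω) = \begin{cases} \frac{\sqrt{3} \pi^{\frac{3}{2}} e^{- \frac{\omega^{2}}{48}}}{6} & \text{for}\: \omega > -4 \wedge \omega < 4 \\0 & \text{otherwise} \end{cases}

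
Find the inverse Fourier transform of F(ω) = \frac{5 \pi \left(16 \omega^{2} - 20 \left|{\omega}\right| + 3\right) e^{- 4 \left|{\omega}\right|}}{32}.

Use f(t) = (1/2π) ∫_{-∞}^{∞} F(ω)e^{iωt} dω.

f(t) = \frac{5 t^{4}}{\left(t^{2} + 16\right)^{3}}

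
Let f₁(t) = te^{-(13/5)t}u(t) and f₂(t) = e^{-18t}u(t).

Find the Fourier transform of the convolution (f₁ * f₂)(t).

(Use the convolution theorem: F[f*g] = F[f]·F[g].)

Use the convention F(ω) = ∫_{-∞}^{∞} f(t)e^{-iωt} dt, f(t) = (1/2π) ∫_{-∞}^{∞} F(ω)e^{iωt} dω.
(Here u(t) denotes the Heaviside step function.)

F[f₁*f₂](ω) = \frac{25}{\left(i \omega + 18\right) \left(5 i \omega + 13\right)^{2}}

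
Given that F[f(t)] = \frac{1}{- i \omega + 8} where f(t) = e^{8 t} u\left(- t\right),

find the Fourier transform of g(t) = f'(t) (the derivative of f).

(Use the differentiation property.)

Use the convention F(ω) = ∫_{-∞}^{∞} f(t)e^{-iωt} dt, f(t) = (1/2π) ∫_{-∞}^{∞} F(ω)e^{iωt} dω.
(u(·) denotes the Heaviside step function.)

F[g](ω) = - \frac{\omega}{\omega + 8 i}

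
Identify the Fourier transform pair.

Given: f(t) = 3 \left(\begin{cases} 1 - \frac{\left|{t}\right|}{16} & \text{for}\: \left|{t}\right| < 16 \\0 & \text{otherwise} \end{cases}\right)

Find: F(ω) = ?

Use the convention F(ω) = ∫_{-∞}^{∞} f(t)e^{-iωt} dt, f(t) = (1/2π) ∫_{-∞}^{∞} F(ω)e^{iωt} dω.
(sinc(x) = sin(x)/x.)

F(ω) = 48 \operatorname{sinc}^{2}{\left(8 \omega \right)}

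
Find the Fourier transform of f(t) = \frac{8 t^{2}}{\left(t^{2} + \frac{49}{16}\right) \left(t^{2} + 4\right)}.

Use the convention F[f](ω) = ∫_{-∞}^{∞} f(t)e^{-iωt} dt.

F(ω) = \frac{256 \pi e^{- 2 \left|{\omega}\right|}}{15} - \frac{224 \pi e^{- \frac{7 \left|{\omega}\right|}{4}}}{15}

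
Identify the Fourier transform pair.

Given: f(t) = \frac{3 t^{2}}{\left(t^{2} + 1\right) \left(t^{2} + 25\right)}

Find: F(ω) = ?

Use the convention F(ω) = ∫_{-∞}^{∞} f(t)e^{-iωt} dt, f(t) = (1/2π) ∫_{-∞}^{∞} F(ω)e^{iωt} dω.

F(ω) = \frac{\pi \left(5 - e^{4 \left|{\omega}\right|}\right) e^{- 5 \left|{\omega}\right|}}{8}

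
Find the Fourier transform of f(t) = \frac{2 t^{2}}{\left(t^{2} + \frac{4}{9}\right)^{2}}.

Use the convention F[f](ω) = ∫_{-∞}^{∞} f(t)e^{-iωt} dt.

F(ω) = \frac{\pi \left(3 - 2 \left|{\omega}\right|\right) e^{- \frac{2 \left|{\omega}\right|}{3}}}{2}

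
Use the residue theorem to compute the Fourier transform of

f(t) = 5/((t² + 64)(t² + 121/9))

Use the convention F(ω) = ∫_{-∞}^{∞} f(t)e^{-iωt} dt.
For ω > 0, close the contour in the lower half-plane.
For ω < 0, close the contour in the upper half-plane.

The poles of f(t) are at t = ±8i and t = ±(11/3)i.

Let g(z) = f(z)e^{-iωz}; for large |z| the factor e^{-iωz} decays in the lower half-plane when ω > 0 and in the upper half-plane when ω < 0.

Case ω > 0 (lower half-plane, clockwise contour ⇒ F(ω) = -2πi·ΣRes):
  Res_{z = - 8 i} g(z) = - \frac{9 i e^{- 8 \omega}}{1456}
  Res_{z = - \frac{11 i}{3}} g(z) = \frac{27 i e^{- \frac{11 \omega}{3}}}{2002}
  F(ω) = -2πi·ΣRes = - \frac{9 \pi e^{- 8 \omega}}{728} + \frac{27 \pi e^{- \frac{11 \omega}{3}}}{1001}

Case ω < 0 (upper half-plane, counterclockwise contour ⇒ F(ω) = +2πi·ΣRes):
  Res_{z = 8 i} g(z) = \frac{9 i e^{8 \omega}}{1456}
  Res_{z = \frac{11 i}{3}} g(z) = - \frac{27 i e^{\frac{11 \omega}{3}}}{2002}
  F(ω) = 2πi·ΣRes = \frac{9 \pi \left(24 e^{\frac{11 \omega}{3}} - 11 e^{8 \omega}\right)}{8008}

Both cases combine into a single formula in |ω|:

F(ω) = - \frac{9 \pi e^{- 8 \left|{\omega}\right|}}{728} + \frac{27 \pi e^{- \frac{11 \left|{\omega}\right|}{3}}}{1001}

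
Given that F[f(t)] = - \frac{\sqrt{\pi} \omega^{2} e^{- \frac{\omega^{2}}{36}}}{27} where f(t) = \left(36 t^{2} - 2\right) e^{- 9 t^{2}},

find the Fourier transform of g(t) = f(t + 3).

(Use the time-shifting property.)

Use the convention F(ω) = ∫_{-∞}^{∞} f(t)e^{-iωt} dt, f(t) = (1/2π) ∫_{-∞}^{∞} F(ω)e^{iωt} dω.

F[g](ω) = - \frac{\sqrt{\pi} \omega^{2} e^{- \frac{\omega \left(\omega - 108 i\right)}{36}}}{27}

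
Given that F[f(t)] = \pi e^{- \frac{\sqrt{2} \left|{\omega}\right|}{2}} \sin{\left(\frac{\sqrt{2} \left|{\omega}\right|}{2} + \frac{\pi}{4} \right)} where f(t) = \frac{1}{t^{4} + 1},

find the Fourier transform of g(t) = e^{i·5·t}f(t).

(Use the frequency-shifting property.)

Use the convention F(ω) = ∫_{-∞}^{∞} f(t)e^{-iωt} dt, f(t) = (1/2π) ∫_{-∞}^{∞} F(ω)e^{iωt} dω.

F[g](ω) = \pi e^{- \frac{\sqrt{2} \left|{\omega - 5}\right|}{2}} \sin{\left(\frac{\sqrt{2} \left|{\omega - 5}\right|}{2} + \frac{\pi}{4} \right)}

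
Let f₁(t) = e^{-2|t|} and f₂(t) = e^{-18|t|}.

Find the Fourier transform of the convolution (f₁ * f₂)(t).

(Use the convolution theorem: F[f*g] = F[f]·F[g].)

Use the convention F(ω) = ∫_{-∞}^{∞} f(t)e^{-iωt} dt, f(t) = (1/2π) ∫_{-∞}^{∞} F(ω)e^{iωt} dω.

F[f₁*f₂](ω) = \frac{144}{\left(\omega^{2} + 4\right) \left(\omega^{2} + 324\right)}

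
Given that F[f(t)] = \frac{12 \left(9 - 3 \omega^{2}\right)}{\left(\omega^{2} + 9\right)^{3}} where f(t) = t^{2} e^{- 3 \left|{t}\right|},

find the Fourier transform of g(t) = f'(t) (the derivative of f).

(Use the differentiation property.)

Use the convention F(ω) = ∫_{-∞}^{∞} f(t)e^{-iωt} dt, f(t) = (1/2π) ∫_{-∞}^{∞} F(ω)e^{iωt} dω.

F[g](ω) = - \frac{36 i \omega \left(\omega^{2} - 3\right)}{\left(\omega^{2} + 9\right)^{3}}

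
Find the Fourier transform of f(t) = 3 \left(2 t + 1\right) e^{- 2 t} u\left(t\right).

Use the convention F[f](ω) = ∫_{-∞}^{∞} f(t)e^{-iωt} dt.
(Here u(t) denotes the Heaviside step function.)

F(ω) = \frac{3 \left(- i \omega - 4\right)}{\omega^{2} - 4 i \omega - 4}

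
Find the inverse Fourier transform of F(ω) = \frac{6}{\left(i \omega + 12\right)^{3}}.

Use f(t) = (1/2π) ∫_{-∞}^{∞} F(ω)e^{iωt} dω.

f(t) = 3 t^{2} e^{- 12 t} u\left(t\right)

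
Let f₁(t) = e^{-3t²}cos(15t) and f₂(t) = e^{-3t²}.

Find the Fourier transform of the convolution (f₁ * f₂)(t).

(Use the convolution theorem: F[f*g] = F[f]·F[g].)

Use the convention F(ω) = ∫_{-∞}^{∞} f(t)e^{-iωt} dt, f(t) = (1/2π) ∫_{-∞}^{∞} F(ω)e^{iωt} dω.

F[f₁*f₂](ω) = \frac{\pi \left(e^{5 \omega} + 1\right) e^{- \frac{\omega^{2}}{6} - \frac{5 \omega}{2} - \frac{75}{4}}}{6}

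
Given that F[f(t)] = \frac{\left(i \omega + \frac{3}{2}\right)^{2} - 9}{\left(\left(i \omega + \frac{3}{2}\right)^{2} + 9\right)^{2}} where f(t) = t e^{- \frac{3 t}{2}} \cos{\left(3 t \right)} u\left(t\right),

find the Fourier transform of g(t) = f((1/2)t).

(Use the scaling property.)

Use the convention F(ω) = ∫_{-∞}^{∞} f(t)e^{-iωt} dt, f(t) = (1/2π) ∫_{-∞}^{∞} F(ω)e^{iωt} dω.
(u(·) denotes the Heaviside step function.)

F[g](ω) = \frac{8 \left(\left(4 i \omega + 3\right)^{2} - 36\right)}{\left(\left(4 i \omega + 3\right)^{2} + 36\right)^{2}}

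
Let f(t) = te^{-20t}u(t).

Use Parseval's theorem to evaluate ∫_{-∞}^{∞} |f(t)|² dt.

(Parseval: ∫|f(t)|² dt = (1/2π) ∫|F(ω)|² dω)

∫|f(t)|² dt = \frac{1}{32000}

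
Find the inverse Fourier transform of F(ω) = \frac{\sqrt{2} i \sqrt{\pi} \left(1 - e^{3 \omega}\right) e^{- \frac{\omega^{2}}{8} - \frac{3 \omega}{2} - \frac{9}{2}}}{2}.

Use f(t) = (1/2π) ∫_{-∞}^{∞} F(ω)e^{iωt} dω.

f(t) = 2 e^{- 2 t^{2}} \sin{\left(6 t \right)}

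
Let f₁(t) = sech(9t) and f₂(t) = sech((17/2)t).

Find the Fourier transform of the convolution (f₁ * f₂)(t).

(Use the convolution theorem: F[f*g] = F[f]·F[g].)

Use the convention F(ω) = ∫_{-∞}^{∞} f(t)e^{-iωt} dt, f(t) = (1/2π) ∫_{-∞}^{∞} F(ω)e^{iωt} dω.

F[f₁*f₂](ω) = \frac{2 \pi^{2}}{153 \cosh{\left(\frac{\pi \omega}{18} \right)} \cosh{\left(\frac{\pi \omega}{17} \right)}}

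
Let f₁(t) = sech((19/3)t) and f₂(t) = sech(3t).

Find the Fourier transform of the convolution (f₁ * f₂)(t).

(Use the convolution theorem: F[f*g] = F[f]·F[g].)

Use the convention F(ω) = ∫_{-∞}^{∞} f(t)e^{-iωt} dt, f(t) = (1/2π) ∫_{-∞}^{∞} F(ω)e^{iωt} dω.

F[f₁*f₂](ω) = \frac{\pi^{2}}{19 \cosh{\left(\frac{3 \pi \omega}{38} \right)} \cosh{\left(\frac{\pi \omega}{6} \right)}}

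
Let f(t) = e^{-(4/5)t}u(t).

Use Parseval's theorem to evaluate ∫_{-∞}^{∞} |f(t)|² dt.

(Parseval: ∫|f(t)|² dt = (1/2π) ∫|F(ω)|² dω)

∫|f(t)|² dt = \frac{5}{8}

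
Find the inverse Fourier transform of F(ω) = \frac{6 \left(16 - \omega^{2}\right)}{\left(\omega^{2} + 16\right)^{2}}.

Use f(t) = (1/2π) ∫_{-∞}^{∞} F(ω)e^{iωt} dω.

f(t) = 3 e^{- 4 \left|{t}\right|} \left|{t}\right|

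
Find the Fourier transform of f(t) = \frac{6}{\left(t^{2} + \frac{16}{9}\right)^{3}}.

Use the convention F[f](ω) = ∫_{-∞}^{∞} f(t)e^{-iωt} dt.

F(ω) = \frac{81 \pi \left(16 \omega^{2} + 36 \left|{\omega}\right| + 27\right) e^{- \frac{4 \left|{\omega}\right|}{3}}}{4096}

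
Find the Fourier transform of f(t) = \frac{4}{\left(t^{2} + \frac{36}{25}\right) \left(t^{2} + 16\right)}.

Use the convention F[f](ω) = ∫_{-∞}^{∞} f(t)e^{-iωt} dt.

F(ω) = - \frac{25 \pi e^{- 4 \left|{\omega}\right|}}{364} + \frac{125 \pi e^{- \frac{6 \left|{\omega}\right|}{5}}}{546}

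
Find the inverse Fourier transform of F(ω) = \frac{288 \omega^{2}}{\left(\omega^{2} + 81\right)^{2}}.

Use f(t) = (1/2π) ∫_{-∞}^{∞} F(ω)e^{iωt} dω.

f(t) = 8 \left(1 - 9 \left|{t}\right|\right) e^{- 9 \left|{t}\right|}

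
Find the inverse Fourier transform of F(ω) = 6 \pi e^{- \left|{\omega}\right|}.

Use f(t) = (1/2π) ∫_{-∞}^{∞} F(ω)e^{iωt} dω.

f(t) = \frac{6}{t^{2} + 1}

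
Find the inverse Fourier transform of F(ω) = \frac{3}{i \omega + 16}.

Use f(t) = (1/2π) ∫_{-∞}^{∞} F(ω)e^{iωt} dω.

f(t) = 3 e^{- 16 t} u\left(t\right)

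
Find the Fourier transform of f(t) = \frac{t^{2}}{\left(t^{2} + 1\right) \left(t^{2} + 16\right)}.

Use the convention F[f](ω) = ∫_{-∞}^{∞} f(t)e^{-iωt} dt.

F(ω) = \frac{\pi \left(4 - e^{3 \left|{\omega}\right|}\right) e^{- 4 \left|{\omega}\right|}}{15}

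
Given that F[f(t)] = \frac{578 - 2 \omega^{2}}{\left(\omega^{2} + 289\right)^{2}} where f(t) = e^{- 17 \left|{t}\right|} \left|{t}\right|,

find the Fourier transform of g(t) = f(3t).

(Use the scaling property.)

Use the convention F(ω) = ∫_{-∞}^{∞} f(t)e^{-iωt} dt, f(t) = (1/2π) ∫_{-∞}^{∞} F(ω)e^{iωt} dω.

F[g](ω) = \frac{6 \left(2601 - \omega^{2}\right)}{\left(\omega^{2} + 2601\right)^{2}}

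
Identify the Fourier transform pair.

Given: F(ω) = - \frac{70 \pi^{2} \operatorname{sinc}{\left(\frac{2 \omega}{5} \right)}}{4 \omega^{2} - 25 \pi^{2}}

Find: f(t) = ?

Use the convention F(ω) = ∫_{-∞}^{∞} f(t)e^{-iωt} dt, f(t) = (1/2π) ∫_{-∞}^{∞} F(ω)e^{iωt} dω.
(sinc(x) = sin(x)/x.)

f(t) = 7 \left(\begin{cases} \cos^{2}{\left(\frac{5 \pi t}{4} \right)} & \text{for}\: \left|{t}\right| < \frac{2}{5} \\0 & \text{otherwise} \end{cases}\right)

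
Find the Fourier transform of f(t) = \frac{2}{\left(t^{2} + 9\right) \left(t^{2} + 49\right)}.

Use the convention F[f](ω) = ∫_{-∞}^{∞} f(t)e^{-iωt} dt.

F(ω) = \frac{\pi \left(7 e^{4 \left|{\omega}\right|} - 3\right) e^{- 7 \left|{\omega}\right|}}{420}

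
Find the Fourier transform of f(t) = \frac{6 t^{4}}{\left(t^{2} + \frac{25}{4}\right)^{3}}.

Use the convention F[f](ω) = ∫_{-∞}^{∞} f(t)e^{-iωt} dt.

F(ω) = \frac{3 \pi \left(25 \omega^{2} - 50 \left|{\omega}\right| + 12\right) e^{- \frac{5 \left|{\omega}\right|}{2}}}{40}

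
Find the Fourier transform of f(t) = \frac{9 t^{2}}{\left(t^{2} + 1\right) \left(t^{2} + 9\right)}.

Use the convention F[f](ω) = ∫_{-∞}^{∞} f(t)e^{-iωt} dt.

F(ω) = \frac{9 \pi \left(3 - e^{2 \left|{\omega}\right|}\right) e^{- 3 \left|{\omega}\right|}}{8}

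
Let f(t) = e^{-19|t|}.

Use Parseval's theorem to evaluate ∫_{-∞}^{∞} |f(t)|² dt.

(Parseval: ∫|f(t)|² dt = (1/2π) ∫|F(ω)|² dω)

∫|f(t)|² dt = \frac{1}{19}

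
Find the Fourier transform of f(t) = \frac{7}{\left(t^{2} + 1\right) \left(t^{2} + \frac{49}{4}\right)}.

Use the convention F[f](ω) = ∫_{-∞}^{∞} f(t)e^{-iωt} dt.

F(ω) = \frac{28 \pi e^{- \left|{\omega}\right|}}{45} - \frac{8 \pi e^{- \frac{7 \left|{\omega}\right|}{2}}}{45}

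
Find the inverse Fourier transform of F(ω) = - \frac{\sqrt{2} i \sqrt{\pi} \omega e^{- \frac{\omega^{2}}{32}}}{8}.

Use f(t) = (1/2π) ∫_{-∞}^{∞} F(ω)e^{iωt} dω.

f(t) = 8 t e^{- 8 t^{2}}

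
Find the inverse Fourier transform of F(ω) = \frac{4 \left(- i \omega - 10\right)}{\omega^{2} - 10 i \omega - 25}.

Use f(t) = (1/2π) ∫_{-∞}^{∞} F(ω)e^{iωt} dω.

f(t) = 4 \left(5 t + 1\right) e^{- 5 t} u\left(t\right)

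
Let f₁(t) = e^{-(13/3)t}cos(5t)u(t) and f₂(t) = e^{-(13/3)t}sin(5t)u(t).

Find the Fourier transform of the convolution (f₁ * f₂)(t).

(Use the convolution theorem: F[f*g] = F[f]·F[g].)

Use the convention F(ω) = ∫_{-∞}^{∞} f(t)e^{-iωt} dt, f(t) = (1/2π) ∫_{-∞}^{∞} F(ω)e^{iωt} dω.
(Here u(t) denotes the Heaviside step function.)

F[f₁*f₂](ω) = \frac{135 \left(3 i \omega + 13\right)}{\left(\left(3 i \omega + 13\right)^{2} + 225\right)^{2}}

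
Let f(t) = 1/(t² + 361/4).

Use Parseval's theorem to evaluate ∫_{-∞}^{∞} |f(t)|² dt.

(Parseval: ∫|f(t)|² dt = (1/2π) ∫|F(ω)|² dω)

∫|f(t)|² dt = \frac{4 \pi}{6859}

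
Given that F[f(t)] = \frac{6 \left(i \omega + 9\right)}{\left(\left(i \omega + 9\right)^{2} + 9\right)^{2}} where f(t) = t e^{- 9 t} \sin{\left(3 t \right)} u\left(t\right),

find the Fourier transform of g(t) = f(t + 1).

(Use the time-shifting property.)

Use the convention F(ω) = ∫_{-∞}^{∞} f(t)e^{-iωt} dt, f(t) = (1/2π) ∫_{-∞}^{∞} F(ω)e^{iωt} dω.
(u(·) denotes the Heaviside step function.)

F[g](ω) = \frac{6 \left(i \omega + 9\right) e^{i \omega}}{\left(\left(i \omega + 9\right)^{2} + 9\right)^{2}}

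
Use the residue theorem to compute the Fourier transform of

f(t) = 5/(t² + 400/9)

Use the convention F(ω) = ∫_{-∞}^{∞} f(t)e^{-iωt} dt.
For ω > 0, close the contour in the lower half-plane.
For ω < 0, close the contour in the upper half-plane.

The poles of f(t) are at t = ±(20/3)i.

Let g(z) = f(z)e^{-iωz}; for large |z| the factor e^{-iωz} decays in the lower half-plane when ω > 0 and in the upper half-plane when ω < 0.

Case ω > 0 (lower half-plane, clockwise contour ⇒ F(ω) = -2πi·ΣRes):
  Res_{z = - \frac{20 i}{3}} g(z) = \frac{3 i e^{- \frac{20 \omega}{3}}}{8}
  F(ω) = -2πi·ΣRes = \frac{3 \pi e^{- \frac{20 \omega}{3}}}{4}

Case ω < 0 (upper half-plane, counterclockwise contour ⇒ F(ω) = +2πi·ΣRes):
  Res_{z = \frac{20 i}{3}} g(z) = - \frac{3 i e^{\frac{20 \omega}{3}}}{8}
  F(ω) = 2πi·ΣRes = \frac{3 \pi e^{\frac{20 \omega}{3}}}{4}

Both cases combine into a single formula in |ω|:

F(ω) = \frac{3 \pi e^{- \frac{20 \left|{\omega}\right|}{3}}}{4}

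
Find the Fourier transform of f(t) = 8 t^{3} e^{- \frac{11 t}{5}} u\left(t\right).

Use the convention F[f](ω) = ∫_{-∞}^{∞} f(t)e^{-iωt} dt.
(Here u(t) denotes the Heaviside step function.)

F(ω) = \frac{30000}{\left(5 i \omega + 11\right)^{4}}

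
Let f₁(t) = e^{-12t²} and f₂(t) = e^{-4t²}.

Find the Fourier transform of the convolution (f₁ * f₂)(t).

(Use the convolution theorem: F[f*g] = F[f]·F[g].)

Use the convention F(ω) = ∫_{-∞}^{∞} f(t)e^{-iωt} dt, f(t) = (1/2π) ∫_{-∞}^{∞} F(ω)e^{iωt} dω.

F[f₁*f₂](ω) = \frac{\sqrt{3} \pi e^{- \frac{\omega^{2}}{12}}}{12}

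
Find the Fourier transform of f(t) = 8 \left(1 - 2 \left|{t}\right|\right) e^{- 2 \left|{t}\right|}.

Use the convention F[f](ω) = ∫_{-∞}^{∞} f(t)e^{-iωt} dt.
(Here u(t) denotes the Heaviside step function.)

F(ω) = \frac{64 \omega^{2}}{\left(\omega^{2} + 4\right)^{2}}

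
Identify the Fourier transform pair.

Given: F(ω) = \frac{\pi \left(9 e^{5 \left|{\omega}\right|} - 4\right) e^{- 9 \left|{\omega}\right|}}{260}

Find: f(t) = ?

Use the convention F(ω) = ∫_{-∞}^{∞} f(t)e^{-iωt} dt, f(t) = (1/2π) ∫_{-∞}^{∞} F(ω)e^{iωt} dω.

f(t) = \frac{9}{\left(t^{2} + 16\right) \left(t^{2} + 81\right)}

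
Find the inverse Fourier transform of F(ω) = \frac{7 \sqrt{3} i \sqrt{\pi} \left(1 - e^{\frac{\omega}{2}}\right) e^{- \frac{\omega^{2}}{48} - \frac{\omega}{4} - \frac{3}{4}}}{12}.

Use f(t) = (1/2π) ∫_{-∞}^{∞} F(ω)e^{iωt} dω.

f(t) = 7 e^{- 12 t^{2}} \sin{\left(6 t \right)}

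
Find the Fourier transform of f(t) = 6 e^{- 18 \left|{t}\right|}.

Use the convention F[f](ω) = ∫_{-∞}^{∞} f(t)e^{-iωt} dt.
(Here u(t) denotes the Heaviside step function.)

F(ω) = \frac{216}{\omega^{2} + 324}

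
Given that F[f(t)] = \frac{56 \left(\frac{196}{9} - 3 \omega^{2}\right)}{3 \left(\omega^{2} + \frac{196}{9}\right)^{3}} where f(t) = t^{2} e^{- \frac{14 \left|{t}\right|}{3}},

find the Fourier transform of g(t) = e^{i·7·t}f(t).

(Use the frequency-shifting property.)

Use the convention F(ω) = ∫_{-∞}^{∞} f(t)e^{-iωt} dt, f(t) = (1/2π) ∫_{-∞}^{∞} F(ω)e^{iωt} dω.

F[g](ω) = \frac{1512 \left(196 - 27 \left(\omega - 7\right)^{2}\right)}{\left(9 \left(\omega - 7\right)^{2} + 196\right)^{3}}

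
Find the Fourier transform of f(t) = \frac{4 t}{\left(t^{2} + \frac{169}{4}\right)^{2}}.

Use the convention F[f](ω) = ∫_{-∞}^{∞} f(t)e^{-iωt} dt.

F(ω) = - \frac{4 i \pi \omega e^{- \frac{13 \left|{\omega}\right|}{2}}}{13}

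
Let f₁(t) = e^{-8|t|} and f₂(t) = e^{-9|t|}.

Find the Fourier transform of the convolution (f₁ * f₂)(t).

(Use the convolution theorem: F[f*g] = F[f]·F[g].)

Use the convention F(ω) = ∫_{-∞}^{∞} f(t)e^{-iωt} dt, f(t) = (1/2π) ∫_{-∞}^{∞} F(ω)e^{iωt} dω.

F[f₁*f₂](ω) = \frac{288}{\left(\omega^{2} + 64\right) \left(\omega^{2} + 81\right)}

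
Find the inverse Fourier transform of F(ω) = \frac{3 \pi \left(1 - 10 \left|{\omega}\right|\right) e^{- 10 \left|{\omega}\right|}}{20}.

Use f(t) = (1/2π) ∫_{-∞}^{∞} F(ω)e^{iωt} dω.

f(t) = \frac{3 t^{2}}{\left(t^{2} + 100\right)^{2}}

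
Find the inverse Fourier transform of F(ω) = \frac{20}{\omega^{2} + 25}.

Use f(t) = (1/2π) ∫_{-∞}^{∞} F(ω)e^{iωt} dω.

f(t) = 2 e^{- 5 \left|{t}\right|}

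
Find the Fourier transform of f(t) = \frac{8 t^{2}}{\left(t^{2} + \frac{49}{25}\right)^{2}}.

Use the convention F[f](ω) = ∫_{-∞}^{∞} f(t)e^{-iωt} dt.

F(ω) = \frac{4 \pi \left(5 - 7 \left|{\omega}\right|\right) e^{- \frac{7 \left|{\omega}\right|}{5}}}{7}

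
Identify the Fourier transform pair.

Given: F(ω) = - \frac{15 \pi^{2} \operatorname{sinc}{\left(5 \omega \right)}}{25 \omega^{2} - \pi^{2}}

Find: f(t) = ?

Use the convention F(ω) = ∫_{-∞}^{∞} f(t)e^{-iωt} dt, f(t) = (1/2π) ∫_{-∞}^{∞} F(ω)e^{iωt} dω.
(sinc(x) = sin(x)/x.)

f(t) = 3 \left(\begin{cases} \cos^{2}{\left(\frac{\pi t}{10} \right)} & \text{for}\: \left|{t}\right| < 5 \\0 & \text{otherwise} \end{cases}\right)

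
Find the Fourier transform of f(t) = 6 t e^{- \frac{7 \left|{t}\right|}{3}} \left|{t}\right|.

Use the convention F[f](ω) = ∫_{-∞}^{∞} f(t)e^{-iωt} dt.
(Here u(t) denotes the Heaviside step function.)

F(ω) = \frac{5832 i \omega \left(3 \omega^{2} - 49\right)}{\left(9 \omega^{2} + 49\right)^{3}}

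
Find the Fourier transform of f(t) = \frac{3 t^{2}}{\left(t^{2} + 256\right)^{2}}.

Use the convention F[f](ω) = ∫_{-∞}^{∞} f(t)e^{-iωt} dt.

F(ω) = \frac{3 \pi \left(1 - 16 \left|{\omega}\right|\right) e^{- 16 \left|{\omega}\right|}}{32}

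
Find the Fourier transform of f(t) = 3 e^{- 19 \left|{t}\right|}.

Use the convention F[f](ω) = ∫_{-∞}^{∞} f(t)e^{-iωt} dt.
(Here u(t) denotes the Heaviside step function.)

F(ω) = \frac{114}{\omega^{2} + 361}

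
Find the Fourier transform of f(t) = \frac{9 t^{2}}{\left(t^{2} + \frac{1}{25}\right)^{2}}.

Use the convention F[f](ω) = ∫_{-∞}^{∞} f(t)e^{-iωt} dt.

F(ω) = \frac{9 \pi \left(5 - \left|{\omega}\right|\right) e^{- \frac{\left|{\omega}\right|}{5}}}{2}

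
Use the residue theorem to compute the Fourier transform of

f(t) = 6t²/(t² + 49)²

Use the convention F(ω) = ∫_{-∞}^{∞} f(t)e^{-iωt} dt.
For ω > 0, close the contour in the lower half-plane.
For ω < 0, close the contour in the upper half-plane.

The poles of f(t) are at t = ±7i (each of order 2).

Let g(z) = f(z)e^{-iωz}; for large |z| the factor e^{-iωz} decays in the lower half-plane when ω > 0 and in the upper half-plane when ω < 0.

Case ω > 0 (lower half-plane, clockwise contour ⇒ F(ω) = -2πi·ΣRes):
  Res_{z = - 7 i} g(z) = \frac{3 i \left(1 - 7 \omega\right) e^{- 7 \omega}}{14} (pole of order 2)
  F(ω) = -2πi·ΣRes = \frac{3 \pi \left(1 - 7 \omega\right) e^{- 7 \omega}}{7}

Case ω < 0 (upper half-plane, counterclockwise contour ⇒ F(ω) = +2πi·ΣRes):
  Res_{z = 7 i} g(z) = \frac{3 i \left(- 7 \omega - 1\right) e^{7 \omega}}{14} (pole of order 2)
  F(ω) = 2πi·ΣRes = \frac{3 \pi \left(7 \omega + 1\right) e^{7 \omega}}{7}

Both cases combine into a single formula in |ω|:

F(ω) = \frac{3 \pi \left(1 - 7 \left|{\omega}\right|\right) e^{- 7 \left|{\omega}\right|}}{7}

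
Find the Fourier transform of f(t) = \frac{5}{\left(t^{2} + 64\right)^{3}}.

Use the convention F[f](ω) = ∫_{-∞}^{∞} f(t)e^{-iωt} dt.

F(ω) = \frac{5 \pi \left(64 \omega^{2} + 24 \left|{\omega}\right| + 3\right) e^{- 8 \left|{\omega}\right|}}{262144}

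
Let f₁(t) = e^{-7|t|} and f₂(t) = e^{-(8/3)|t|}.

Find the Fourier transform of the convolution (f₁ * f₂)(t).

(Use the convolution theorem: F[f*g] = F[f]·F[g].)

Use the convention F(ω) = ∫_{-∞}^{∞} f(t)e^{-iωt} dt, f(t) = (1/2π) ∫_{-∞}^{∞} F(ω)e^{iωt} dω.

F[f₁*f₂](ω) = \frac{672}{\left(\omega^{2} + 49\right) \left(9 \omega^{2} + 64\right)}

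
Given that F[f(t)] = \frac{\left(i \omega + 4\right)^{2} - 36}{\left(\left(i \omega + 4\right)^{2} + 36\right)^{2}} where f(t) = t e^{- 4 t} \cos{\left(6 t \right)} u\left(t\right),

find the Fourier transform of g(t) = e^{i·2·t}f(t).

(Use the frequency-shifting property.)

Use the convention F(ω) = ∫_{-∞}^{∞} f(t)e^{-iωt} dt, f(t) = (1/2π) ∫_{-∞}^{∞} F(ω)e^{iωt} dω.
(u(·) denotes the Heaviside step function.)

F[g](ω) = \frac{\left(i \left(\omega - 2\right) + 4\right)^{2} - 36}{\left(\left(i \left(\omega - 2\right) + 4\right)^{2} + 36\right)^{2}}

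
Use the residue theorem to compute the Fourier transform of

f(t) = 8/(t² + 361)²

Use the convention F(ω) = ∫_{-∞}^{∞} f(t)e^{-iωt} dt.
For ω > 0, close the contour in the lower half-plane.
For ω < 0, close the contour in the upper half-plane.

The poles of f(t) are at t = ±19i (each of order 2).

Let g(z) = f(z)e^{-iωz}; for large |z| the factor e^{-iωz} decays in the lower half-plane when ω > 0 and in the upper half-plane when ω < 0.

Case ω > 0 (lower half-plane, clockwise contour ⇒ F(ω) = -2πi·ΣRes):
  Res_{z = - 19 i} g(z) = \frac{2 i \left(19 \omega + 1\right) e^{- 19 \omega}}{6859} (pole of order 2)
  F(ω) = -2πi·ΣRes = \frac{4 \pi \left(19 \omega + 1\right) e^{- 19 \omega}}{6859}

Case ω < 0 (upper half-plane, counterclockwise contour ⇒ F(ω) = +2πi·ΣRes):
  Res_{z = 19 i} g(z) = \frac{2 i \left(19 \omega - 1\right) e^{19 \omega}}{6859} (pole of order 2)
  F(ω) = 2πi·ΣRes = \frac{4 \pi \left(1 - 19 \omega\right) e^{19 \omega}}{6859}

Both cases combine into a single formula in |ω|:

F(ω) = \frac{4 \pi \left(19 \left|{\omega}\right| + 1\right) e^{- 19 \left|{\omega}\right|}}{6859}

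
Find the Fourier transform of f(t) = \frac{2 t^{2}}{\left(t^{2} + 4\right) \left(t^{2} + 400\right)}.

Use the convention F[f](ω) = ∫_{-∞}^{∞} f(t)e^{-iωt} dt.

F(ω) = \frac{\pi \left(10 - e^{18 \left|{\omega}\right|}\right) e^{- 20 \left|{\omega}\right|}}{99}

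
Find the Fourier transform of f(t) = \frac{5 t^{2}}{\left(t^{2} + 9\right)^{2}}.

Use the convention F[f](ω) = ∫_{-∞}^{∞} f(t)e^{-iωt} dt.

F(ω) = \frac{5 \pi \left(1 - 3 \left|{\omega}\right|\right) e^{- 3 \left|{\omega}\right|}}{6}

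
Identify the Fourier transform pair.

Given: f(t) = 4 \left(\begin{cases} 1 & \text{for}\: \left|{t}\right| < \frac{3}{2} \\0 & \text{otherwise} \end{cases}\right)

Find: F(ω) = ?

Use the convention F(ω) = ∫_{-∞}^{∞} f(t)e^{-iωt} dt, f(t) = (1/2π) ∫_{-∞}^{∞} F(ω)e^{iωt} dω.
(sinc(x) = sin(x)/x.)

F(ω) = 12 \operatorname{sinc}{\left(\frac{3 \omega}{2} \right)}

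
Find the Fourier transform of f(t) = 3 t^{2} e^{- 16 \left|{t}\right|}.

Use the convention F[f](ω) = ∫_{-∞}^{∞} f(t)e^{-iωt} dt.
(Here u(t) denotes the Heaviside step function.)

F(ω) = \frac{192 \left(256 - 3 \omega^{2}\right)}{\left(\omega^{2} + 256\right)^{3}}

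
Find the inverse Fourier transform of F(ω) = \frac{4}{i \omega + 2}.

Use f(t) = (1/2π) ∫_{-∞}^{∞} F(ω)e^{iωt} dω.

f(t) = 4 e^{- 2 t} u\left(t\right)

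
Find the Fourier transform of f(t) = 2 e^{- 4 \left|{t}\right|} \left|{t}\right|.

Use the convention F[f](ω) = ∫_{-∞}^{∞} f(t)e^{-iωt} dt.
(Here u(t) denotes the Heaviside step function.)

F(ω) = \frac{4 \left(16 - \omega^{2}\right)}{\left(\omega^{2} + 16\right)^{2}}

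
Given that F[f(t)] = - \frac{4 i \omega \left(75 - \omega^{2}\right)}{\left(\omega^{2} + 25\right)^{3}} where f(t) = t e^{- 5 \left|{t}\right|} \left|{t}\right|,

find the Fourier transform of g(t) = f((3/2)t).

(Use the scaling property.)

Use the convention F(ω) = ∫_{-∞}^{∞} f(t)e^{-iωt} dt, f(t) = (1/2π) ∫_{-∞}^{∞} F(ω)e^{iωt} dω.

F[g](ω) = \frac{144 i \omega \left(4 \omega^{2} - 675\right)}{\left(4 \omega^{2} + 225\right)^{3}}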